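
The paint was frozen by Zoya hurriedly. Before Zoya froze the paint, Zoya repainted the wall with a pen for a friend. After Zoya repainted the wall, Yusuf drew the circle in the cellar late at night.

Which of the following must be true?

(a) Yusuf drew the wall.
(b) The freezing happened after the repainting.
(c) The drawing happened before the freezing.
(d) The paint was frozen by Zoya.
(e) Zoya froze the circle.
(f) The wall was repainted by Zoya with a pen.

(b), (d), (f)

(a) Not entailed — Yusuf drew the circle, not the wall; the wall belongs to the repainting event.
(b) Entailed — the narrative places the repainting before the freezing.
(c) Not entailed — the narrative doesn't order the drawing relative to the freezing.
(d) Entailed — this follows by dropping conjuncts from the freezing event's description.
(e) Not entailed — Zoya froze the paint, not the circle; the circle belongs to the drawing event.
(f) Entailed — this follows by dropping conjuncts from the repainting event's description.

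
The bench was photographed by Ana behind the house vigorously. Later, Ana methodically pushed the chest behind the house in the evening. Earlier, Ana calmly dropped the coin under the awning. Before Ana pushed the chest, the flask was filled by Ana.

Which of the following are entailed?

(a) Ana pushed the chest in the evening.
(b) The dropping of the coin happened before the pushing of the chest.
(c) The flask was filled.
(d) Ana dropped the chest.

(a), (b), (c)

(a) Entailed — this follows by dropping conjuncts from the pushing event's description.
(b) Entailed — the narrative places the dropping before the pushing.
(c) Entailed — every conjunct here is already in the original filling event.
(d) Not entailed — Ana dropped the coin, not the chest; the chest belongs to the pushing event.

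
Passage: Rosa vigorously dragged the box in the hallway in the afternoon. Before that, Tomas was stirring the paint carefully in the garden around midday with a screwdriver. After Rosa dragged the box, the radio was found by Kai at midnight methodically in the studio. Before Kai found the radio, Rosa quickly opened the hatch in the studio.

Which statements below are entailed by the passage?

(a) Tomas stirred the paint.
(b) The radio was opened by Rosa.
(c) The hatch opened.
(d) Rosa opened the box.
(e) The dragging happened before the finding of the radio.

(a), (c), (e)

(a) Entailed — 'stir' is an activity; 'was stirring' entails that some stirring happened, so 'stirred' holds.
(b) Not entailed — Rosa opened the hatch, not the radio; the radio belongs to the finding event.
(c) Entailed — 'Rosa opened the hatch' is causative; it entails the inchoative 'the hatch opened'.
(d) Not entailed — Rosa opened the hatch, not the box; the box belongs to the dragging event.
(e) Entailed — the narrative places the dragging before the finding.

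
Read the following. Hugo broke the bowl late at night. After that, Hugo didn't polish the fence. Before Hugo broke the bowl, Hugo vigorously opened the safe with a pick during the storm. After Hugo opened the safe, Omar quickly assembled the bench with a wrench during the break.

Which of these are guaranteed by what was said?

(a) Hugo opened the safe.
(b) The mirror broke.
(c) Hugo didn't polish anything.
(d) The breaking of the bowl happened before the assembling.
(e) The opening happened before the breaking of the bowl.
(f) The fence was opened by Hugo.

(a), (e)

(a) Entailed — the original entails any weakening of itself; this just drops 'vigorously', 'with a pick', 'during the storm'.
(b) Not entailed — the bowl is what broke, not the mirror.
(c) Not entailed — the original only denies this specific event; Hugo may have polished something else.
(d) Not entailed — the narrative doesn't order the breaking relative to the assembling.
(e) Entailed — the narrative places the opening before the breaking.
(f) Not entailed — Hugo opened the safe, not the fence; the fence belongs to the polishing event.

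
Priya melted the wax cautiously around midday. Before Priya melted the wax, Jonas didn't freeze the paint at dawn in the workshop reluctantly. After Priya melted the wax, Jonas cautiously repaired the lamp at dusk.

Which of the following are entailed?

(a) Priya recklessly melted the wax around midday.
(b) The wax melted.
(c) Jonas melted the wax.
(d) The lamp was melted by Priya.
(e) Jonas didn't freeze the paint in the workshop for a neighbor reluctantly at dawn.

(a) Not entailed — 'recklessly' adds a manner not in (and inconsistent with) the original.
(b) Entailed — 'Priya melted the wax' is causative; it entails the inchoative 'the wax melted'.
(c) Not entailed — the passage has Priya melting the wax, not Jonas.
(d) Not entailed — Priya melted the wax, not the lamp; the lamp belongs to the repairing event.
(e) Entailed — under negation, adding a further restriction is entailed: if no such freezing event occurred, none occurred for a neighbor either.

(b), (e)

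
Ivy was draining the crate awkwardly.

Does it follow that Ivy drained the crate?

no

'was draining' is progressive; for an accomplishment like 'drain the crate', it doesn't entail completion.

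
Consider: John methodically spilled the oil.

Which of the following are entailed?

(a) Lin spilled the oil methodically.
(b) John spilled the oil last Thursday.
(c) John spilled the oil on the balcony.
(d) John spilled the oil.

(d)

(a) Not entailed — the passage has John spilling the oil, not Lin.
(b) Not entailed — 'last Thursday' adds information not in the original event.
(c) Not entailed — 'on the balcony' adds information not in the original event.
(d) Entailed — every conjunct here is already in the original spilling event.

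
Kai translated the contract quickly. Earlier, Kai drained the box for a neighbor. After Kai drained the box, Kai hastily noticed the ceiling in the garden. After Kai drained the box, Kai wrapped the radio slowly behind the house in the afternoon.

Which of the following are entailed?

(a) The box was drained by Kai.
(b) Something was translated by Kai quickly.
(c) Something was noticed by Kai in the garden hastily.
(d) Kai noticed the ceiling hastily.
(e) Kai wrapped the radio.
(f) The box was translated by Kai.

(a) Entailed — dropping 'for a neighbor' leaves a sub-description the original still satisfies.
(b) Entailed — this follows by dropping conjuncts from the translating event's description.
(c) Entailed — the original entails any weakening of itself; this just generalizes the patient.
(d) Entailed — this follows by dropping conjuncts from the noticing event's description.
(e) Entailed — the original entails any weakening of itself; this just drops 'slowly', 'behind the house', 'in the afternoon'.
(f) Not entailed — Kai translated the contract, not the box; the box belongs to the draining event.

(a), (b), (c), (d), (e)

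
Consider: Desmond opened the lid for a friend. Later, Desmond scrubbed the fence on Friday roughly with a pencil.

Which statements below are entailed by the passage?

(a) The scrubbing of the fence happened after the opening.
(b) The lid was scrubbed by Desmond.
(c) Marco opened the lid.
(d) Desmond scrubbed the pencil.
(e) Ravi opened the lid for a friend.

(a) Entailed — the narrative places the opening before the scrubbing.
(b) Not entailed — Desmond scrubbed the fence, not the lid; the lid belongs to the opening event.
(c) Not entailed — the passage has Desmond opening the lid, not Marco.
(d) Not entailed — the pencil is the instrument, not what was scrubbed.
(e) Not entailed — the passage has Desmond opening the lid, not Ravi.

(a)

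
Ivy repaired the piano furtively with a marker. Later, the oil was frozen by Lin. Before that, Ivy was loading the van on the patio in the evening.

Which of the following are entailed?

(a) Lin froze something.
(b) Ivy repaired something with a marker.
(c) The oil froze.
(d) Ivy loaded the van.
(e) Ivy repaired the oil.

(a), (b), (c)

(a) Entailed — this follows by dropping conjuncts from the freezing event's description.
(b) Entailed — every conjunct here is already in the original repairing event.
(c) Entailed — 'Lin froze the oil' is causative; it entails the inchoative 'the oil froze'.
(d) Not entailed — 'was loading' is progressive on an accomplishment; it does not entail the completed 'loaded'.
(e) Not entailed — Ivy repaired the piano, not the oil; the oil belongs to the freezing event.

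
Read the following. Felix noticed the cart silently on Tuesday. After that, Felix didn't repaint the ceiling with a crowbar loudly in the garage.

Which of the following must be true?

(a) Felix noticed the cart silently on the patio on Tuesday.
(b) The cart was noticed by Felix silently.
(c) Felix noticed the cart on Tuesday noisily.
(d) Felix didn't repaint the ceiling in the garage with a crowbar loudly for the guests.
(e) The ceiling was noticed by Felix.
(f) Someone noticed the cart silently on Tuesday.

(b), (d), (f)

(a) Not entailed — 'on the patio' adds information not in the original event.
(b) Entailed — every conjunct here is already in the original noticing event.
(c) Not entailed — 'noisily' adds a manner not in (and inconsistent with) the original.
(d) Entailed — under negation, adding a further restriction is entailed: if no such repainting event occurred, none occurred for the guests either.
(e) Not entailed — Felix noticed the cart, not the ceiling; the ceiling belongs to the repainting event.
(f) Entailed — the original entails any weakening of itself; this just generalizes the agent.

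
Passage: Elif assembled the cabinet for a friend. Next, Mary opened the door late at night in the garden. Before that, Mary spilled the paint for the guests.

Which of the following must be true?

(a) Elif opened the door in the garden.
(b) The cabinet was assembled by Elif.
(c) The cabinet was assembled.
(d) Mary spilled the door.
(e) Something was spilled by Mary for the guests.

(a) Not entailed — the passage has Mary opening the door, not Elif.
(b) Entailed — the original entails any weakening of itself; this just drops 'for a friend'.
(c) Entailed — every conjunct here is already in the original assembling event.
(d) Not entailed — Mary spilled the paint, not the door; the door belongs to the opening event.
(e) Entailed — every conjunct here is already in the original spilling event.

(b), (c), (e)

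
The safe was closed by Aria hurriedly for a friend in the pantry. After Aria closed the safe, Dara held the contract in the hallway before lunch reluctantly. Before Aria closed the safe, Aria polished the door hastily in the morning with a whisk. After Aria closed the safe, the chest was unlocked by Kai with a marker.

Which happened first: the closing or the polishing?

the polishing

The connectives place the polishing before the closing.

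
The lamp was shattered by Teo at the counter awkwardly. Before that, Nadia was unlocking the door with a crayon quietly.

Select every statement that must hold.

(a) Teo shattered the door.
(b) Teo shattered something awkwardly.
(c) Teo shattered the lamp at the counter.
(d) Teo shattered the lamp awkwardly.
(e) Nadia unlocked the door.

(b), (c), (d)

(a) Not entailed — Teo shattered the lamp, not the door; the door belongs to the unlocking event.
(b) Entailed — the original entails any weakening of itself; this just drops 'at the counter' and generalizes the patient.
(c) Entailed — every conjunct here is already in the original shattering event.
(d) Entailed — the original entails any weakening of itself; this just drops 'at the counter'.
(e) Not entailed — 'was unlocking' is progressive on an accomplishment; it does not entail the completed 'unlocked'.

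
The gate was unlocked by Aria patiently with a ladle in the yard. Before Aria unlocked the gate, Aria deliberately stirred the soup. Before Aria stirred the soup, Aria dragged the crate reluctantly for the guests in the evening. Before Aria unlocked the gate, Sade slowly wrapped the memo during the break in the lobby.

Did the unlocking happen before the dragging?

no

The narrative orders the dragging before the unlocking.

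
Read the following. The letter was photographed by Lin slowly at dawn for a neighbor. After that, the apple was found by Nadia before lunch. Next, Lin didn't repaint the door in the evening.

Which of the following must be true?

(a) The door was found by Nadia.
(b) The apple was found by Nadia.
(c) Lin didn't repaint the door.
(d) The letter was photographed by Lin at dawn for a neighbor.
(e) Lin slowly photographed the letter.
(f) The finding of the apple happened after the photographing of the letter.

(b), (d), (e), (f)

(a) Not entailed — Nadia found the apple, not the door; the door belongs to the repainting event.
(b) Entailed — every conjunct here is already in the original finding event.
(c) Not entailed — dropping 'in the evening' under negation is not valid — the original leaves open that Lin repainted the door some other way.
(d) Entailed — dropping 'slowly' leaves a sub-description the original still satisfies.
(e) Entailed — every conjunct here is already in the original photographing event.
(f) Entailed — the narrative places the photographing before the finding.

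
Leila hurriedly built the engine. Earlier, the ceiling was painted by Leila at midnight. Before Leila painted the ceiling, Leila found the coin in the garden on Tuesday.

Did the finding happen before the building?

yes

The narrative orders the finding before the building.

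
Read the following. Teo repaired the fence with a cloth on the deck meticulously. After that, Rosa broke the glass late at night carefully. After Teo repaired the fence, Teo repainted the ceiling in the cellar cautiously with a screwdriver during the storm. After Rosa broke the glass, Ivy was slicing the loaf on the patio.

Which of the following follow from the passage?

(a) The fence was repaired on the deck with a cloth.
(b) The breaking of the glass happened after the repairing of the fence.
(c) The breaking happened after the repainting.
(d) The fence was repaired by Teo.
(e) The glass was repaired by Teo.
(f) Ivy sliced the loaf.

(a) Entailed — this follows by dropping conjuncts from the repairing event's description.
(b) Entailed — the narrative places the repairing before the breaking.
(c) Not entailed — the narrative doesn't order the repainting relative to the breaking.
(d) Entailed — this follows by dropping conjuncts from the repairing event's description.
(e) Not entailed — Teo repaired the fence, not the glass; the glass belongs to the breaking event.
(f) Not entailed — 'was slicing' is progressive on an accomplishment; it does not entail the completed 'sliced'.

(a), (b), (d)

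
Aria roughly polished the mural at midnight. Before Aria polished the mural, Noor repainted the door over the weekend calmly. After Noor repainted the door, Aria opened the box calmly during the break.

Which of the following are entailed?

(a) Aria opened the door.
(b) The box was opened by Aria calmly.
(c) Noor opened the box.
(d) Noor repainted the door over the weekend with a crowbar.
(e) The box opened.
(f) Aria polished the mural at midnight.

(b), (e), (f)

(a) Not entailed — Aria opened the box, not the door; the door belongs to the repainting event.
(b) Entailed — this follows by dropping conjuncts from the opening event's description.
(c) Not entailed — the passage has Aria opening the box, not Noor.
(d) Not entailed — 'with a crowbar' adds information not in the original event.
(e) Entailed — 'Aria opened the box' is causative; it entails the inchoative 'the box opened'.
(f) Entailed — every conjunct here is already in the original polishing event.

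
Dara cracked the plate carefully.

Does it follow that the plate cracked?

'Dara cracked the plate' is the causative; it entails the inchoative 'the plate cracked'.

yes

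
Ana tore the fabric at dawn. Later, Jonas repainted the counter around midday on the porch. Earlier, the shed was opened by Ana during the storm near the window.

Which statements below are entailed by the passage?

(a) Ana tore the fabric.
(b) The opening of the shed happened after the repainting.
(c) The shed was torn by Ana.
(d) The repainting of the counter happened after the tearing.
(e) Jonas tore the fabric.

(a) Entailed — this follows by dropping conjuncts from the tearing event's description.
(b) Not entailed — the narrative places the opening before the repainting, not after.
(c) Not entailed — Ana tore the fabric, not the shed; the shed belongs to the opening event.
(d) Entailed — the narrative places the tearing before the repainting.
(e) Not entailed — the passage has Ana tearing the fabric, not Jonas.

(a), (d)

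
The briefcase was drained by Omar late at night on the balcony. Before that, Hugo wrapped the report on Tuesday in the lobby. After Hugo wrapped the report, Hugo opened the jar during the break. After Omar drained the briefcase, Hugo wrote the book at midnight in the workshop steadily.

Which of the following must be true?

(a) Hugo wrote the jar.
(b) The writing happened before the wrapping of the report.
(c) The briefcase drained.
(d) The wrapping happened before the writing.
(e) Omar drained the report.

(c), (d)

(a) Not entailed — Hugo wrote the book, not the jar; the jar belongs to the opening event.
(b) Not entailed — the narrative places the wrapping before the writing, not after.
(c) Entailed — 'Omar drained the briefcase' is causative; it entails the inchoative 'the briefcase drained'.
(d) Entailed — the narrative places the wrapping before the writing.
(e) Not entailed — Omar drained the briefcase, not the report; the report belongs to the wrapping event.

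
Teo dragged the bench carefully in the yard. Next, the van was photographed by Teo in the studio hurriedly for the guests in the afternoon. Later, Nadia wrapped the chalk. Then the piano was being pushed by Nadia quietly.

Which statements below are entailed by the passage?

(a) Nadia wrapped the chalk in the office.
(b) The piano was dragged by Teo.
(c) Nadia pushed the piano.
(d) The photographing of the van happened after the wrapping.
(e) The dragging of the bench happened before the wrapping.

(a) Not entailed — 'in the office' adds information not in the original event.
(b) Not entailed — Teo dragged the bench, not the piano; the piano belongs to the pushing event.
(c) Entailed — 'push' is an activity; 'was pushing' entails that some pushing happened, so 'pushed' holds.
(d) Not entailed — the narrative places the photographing before the wrapping, not after.
(e) Entailed — the narrative places the dragging before the wrapping.

(c), (e)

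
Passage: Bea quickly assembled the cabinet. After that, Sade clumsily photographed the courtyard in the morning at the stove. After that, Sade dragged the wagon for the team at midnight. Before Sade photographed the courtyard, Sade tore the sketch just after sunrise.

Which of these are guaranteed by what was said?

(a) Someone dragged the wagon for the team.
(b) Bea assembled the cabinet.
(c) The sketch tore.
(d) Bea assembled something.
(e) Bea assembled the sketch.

(a), (b), (c), (d)

(a) Entailed — every conjunct here is already in the original dragging event.
(b) Entailed — this follows by dropping conjuncts from the assembling event's description.
(c) Entailed — 'Sade tore the sketch' is causative; it entails the inchoative 'the sketch tore'.
(d) Entailed — the original entails any weakening of itself; this just drops 'quickly' and generalizes the patient.
(e) Not entailed — Bea assembled the cabinet, not the sketch; the sketch belongs to the tearing event.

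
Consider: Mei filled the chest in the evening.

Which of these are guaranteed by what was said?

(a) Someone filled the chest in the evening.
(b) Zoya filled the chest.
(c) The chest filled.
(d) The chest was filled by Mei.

(a), (c), (d)

(a) Entailed — the original entails any weakening of itself; this just generalizes the agent.
(b) Not entailed — the passage has Mei filling the chest, not Zoya.
(c) Entailed — 'Mei filled the chest' is causative; it entails the inchoative 'the chest filled'.
(d) Entailed — this follows by dropping conjuncts from the filling event's description.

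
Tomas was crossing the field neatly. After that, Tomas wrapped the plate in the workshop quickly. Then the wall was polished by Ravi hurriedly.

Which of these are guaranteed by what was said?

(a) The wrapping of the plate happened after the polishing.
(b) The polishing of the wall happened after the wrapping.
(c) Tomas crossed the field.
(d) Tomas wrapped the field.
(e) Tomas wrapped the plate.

(b), (e)

(a) Not entailed — the narrative places the wrapping before the polishing, not after.
(b) Entailed — the narrative places the wrapping before the polishing.
(c) Not entailed — 'was crossing' is progressive on an accomplishment; it does not entail the completed 'crossed'.
(d) Not entailed — Tomas wrapped the plate, not the field; the field belongs to the crossing event.
(e) Entailed — this follows by dropping conjuncts from the wrapping event's description.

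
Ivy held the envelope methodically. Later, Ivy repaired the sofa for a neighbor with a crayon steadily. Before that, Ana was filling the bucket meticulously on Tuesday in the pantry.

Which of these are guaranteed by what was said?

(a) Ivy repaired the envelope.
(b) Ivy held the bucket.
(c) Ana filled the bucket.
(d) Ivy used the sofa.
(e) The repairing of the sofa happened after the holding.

(e)

(a) Not entailed — Ivy repaired the sofa, not the envelope; the envelope belongs to the holding event.
(b) Not entailed — Ivy held the envelope, not the bucket; the bucket belongs to the filling event.
(c) Not entailed — 'was filling' is progressive on an accomplishment; it does not entail the completed 'filled'.
(d) Not entailed — the sofa is the patient, not an instrument — Ivy used a crayon.
(e) Entailed — the narrative places the holding before the repairing.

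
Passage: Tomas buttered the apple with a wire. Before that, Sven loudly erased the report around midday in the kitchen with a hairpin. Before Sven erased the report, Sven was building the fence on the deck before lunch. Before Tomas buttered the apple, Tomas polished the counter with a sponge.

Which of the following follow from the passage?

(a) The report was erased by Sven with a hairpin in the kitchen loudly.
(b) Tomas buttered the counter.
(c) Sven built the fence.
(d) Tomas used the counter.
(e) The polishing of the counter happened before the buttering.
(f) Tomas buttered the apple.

(a), (e), (f)

(a) Entailed — dropping 'around midday' leaves a sub-description the original still satisfies.
(b) Not entailed — Tomas buttered the apple, not the counter; the counter belongs to the polishing event.
(c) Not entailed — 'was building' is progressive on an accomplishment; it does not entail the completed 'built'.
(d) Not entailed — the counter is the patient, not an instrument — Tomas used a sponge.
(e) Entailed — the narrative places the polishing before the buttering.
(f) Entailed — dropping 'with a wire' leaves a sub-description the original still satisfies.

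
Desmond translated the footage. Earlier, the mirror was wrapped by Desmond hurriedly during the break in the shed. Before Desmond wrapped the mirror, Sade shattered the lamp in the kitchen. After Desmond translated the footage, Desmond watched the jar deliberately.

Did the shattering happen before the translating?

yes

The narrative orders the shattering before the translating.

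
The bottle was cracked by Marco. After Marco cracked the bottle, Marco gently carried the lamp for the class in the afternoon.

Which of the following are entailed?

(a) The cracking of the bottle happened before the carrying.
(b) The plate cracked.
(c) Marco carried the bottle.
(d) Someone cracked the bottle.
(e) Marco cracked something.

(a) Entailed — the narrative places the cracking before the carrying.
(b) Not entailed — the bottle is what cracked, not the plate.
(c) Not entailed — Marco carried the lamp, not the bottle; the bottle belongs to the cracking event.
(d) Entailed — the original entails any weakening of itself; this just generalizes the agent.
(e) Entailed — generalizing the patient leaves a sub-description the original still satisfies.

(a), (d), (e)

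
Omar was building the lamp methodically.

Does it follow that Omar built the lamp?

'was building' is progressive; for an accomplishment like 'build the lamp', it doesn't entail completion.

no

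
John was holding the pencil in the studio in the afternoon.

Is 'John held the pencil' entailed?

'hold' is atelic; if John was holding the pencil, then John held the pencil (for some time).

yes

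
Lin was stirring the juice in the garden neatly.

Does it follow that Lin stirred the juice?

'stir' is atelic; if Lin was stirring the juice, then Lin stirred the juice (for some time).

yes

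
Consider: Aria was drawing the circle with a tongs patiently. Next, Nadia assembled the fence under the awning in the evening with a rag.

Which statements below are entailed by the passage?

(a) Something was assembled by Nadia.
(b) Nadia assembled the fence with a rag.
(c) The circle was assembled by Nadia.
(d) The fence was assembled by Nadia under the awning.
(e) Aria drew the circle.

(a), (b), (d)

(a) Entailed — this follows by dropping conjuncts from the assembling event's description.
(b) Entailed — this follows by dropping conjuncts from the assembling event's description.
(c) Not entailed — Nadia assembled the fence, not the circle; the circle belongs to the drawing event.
(d) Entailed — the original entails any weakening of itself; this just drops 'in the evening', 'with a rag'.
(e) Not entailed — 'was drawing' is progressive on an accomplishment; it does not entail the completed 'drew'.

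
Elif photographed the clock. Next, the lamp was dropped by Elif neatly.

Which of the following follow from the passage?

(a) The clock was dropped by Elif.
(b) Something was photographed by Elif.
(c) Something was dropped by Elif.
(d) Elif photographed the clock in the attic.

(a) Not entailed — Elif dropped the lamp, not the clock; the clock belongs to the photographing event.
(b) Entailed — this follows by dropping conjuncts from the photographing event's description.
(c) Entailed — every conjunct here is already in the original dropping event.
(d) Not entailed — 'in the attic' adds information not in the original event.

(b), (c)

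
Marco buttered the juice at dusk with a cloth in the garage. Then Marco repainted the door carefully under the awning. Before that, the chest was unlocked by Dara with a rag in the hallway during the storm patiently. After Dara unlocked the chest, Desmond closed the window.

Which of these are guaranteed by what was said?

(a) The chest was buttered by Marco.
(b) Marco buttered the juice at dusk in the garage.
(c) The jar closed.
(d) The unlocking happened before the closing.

(b), (d)

(a) Not entailed — Marco buttered the juice, not the chest; the chest belongs to the unlocking event.
(b) Entailed — this follows by dropping conjuncts from the buttering event's description.
(c) Not entailed — the window is what closed, not the jar.
(d) Entailed — the narrative places the unlocking before the closing.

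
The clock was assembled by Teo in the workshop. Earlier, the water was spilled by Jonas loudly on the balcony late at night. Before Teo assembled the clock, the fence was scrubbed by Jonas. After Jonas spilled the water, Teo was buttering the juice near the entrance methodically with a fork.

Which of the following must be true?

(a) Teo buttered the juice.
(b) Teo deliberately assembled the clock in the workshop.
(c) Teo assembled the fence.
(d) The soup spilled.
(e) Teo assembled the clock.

(e)

(a) Not entailed — 'was buttering' is progressive on an accomplishment; it does not entail the completed 'buttered'.
(b) Not entailed — 'deliberately' adds information not in the original event.
(c) Not entailed — Teo assembled the clock, not the fence; the fence belongs to the scrubbing event.
(d) Not entailed — the water is what spilled, not the soup.
(e) Entailed — the original entails any weakening of itself; this just drops 'in the workshop'.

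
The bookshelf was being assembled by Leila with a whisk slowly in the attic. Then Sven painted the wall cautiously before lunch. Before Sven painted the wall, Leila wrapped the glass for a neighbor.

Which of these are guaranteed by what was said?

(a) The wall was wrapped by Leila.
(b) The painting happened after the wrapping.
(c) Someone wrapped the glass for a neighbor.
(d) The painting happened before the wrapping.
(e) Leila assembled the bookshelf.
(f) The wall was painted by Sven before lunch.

(a) Not entailed — Leila wrapped the glass, not the wall; the wall belongs to the painting event.
(b) Entailed — the narrative places the wrapping before the painting.
(c) Entailed — every conjunct here is already in the original wrapping event.
(d) Not entailed — the narrative places the wrapping before the painting, not after.
(e) Not entailed — 'was assembling' is progressive on an accomplishment; it does not entail the completed 'assembled'.
(f) Entailed — the original entails any weakening of itself; this just drops 'cautiously'.

(b), (c), (f)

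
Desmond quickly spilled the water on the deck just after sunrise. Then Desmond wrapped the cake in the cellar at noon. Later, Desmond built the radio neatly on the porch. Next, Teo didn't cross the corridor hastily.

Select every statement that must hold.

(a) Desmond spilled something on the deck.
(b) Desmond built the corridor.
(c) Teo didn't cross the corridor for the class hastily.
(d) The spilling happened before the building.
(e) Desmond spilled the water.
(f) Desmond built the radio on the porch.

(a) Entailed — every conjunct here is already in the original spilling event.
(b) Not entailed — Desmond built the radio, not the corridor; the corridor belongs to the crossing event.
(c) Entailed — under negation, adding a further restriction is entailed: if no such crossing event occurred, none occurred for the class either.
(d) Entailed — the narrative places the spilling before the building.
(e) Entailed — this follows by dropping conjuncts from the spilling event's description.
(f) Entailed — the original entails any weakening of itself; this just drops 'neatly'.

(a), (c), (d), (e), (f)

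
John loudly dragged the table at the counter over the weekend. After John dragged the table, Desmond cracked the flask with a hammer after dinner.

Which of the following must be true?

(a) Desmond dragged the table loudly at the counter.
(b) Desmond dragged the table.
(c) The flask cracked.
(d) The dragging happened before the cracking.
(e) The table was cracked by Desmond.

(a) Not entailed — the passage has John dragging the table, not Desmond.
(b) Not entailed — the passage has John dragging the table, not Desmond.
(c) Entailed — 'Desmond cracked the flask' is causative; it entails the inchoative 'the flask cracked'.
(d) Entailed — the narrative places the dragging before the cracking.
(e) Not entailed — Desmond cracked the flask, not the table; the table belongs to the dragging event.

(c), (d)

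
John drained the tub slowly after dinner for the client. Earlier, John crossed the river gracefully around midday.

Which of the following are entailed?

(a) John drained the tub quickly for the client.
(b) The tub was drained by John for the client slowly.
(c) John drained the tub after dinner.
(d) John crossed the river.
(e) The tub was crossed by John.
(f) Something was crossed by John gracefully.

(b), (c), (d), (f)

(a) Not entailed — 'quickly' adds a manner not in (and inconsistent with) the original.
(b) Entailed — the original entails any weakening of itself; this just drops 'after dinner'.
(c) Entailed — this follows by dropping conjuncts from the draining event's description.
(d) Entailed — the original entails any weakening of itself; this just drops 'gracefully', 'around midday'.
(e) Not entailed — John crossed the river, not the tub; the tub belongs to the draining event.
(f) Entailed — the original entails any weakening of itself; this just drops 'around midday' and generalizes the patient.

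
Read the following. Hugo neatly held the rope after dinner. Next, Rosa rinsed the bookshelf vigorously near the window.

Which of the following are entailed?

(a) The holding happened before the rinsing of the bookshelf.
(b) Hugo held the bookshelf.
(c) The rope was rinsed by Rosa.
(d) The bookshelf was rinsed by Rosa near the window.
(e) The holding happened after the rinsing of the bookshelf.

(a) Entailed — the narrative places the holding before the rinsing.
(b) Not entailed — Hugo held the rope, not the bookshelf; the bookshelf belongs to the rinsing event.
(c) Not entailed — Rosa rinsed the bookshelf, not the rope; the rope belongs to the holding event.
(d) Entailed — this follows by dropping conjuncts from the rinsing event's description.
(e) Not entailed — the narrative places the holding before the rinsing, not after.

(a), (d)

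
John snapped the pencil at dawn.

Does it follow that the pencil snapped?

'John snapped the pencil' is the causative; it entails the inchoative 'the pencil snapped'.

yes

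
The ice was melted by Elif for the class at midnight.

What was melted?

'the ice' marks the patient of the melting event.

the ice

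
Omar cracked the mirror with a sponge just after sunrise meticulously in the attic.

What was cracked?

the mirror

'the mirror' marks the patient of the cracking event.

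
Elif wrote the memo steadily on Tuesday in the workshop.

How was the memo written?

steadily

'steadily' marks the manner of the writing event.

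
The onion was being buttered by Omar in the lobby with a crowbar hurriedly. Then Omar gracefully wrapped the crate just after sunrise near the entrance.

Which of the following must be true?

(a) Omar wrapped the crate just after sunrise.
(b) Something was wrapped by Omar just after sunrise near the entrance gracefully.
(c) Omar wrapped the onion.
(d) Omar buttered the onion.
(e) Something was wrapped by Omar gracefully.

(a), (b), (e)

(a) Entailed — every conjunct here is already in the original wrapping event.
(b) Entailed — the original entails any weakening of itself; this just generalizes the patient.
(c) Not entailed — Omar wrapped the crate, not the onion; the onion belongs to the buttering event.
(d) Not entailed — 'was buttering' is progressive on an accomplishment; it does not entail the completed 'buttered'.
(e) Entailed — dropping 'just after sunrise', 'near the entrance' and generalizing the patient leaves a sub-description the original still satisfies.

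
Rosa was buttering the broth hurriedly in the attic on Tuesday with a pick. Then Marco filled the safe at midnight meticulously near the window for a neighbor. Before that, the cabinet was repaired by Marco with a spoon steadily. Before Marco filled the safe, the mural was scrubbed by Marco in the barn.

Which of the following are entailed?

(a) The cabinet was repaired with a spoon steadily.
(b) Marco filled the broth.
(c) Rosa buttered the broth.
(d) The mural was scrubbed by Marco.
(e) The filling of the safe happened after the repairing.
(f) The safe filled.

(a), (d), (e), (f)

(a) Entailed — the original entails any weakening of itself; this just generalizes the agent.
(b) Not entailed — Marco filled the safe, not the broth; the broth belongs to the buttering event.
(c) Not entailed — 'was buttering' is progressive on an accomplishment; it does not entail the completed 'buttered'.
(d) Entailed — this follows by dropping conjuncts from the scrubbing event's description.
(e) Entailed — the narrative places the repairing before the filling.
(f) Entailed — 'Marco filled the safe' is causative; it entails the inchoative 'the safe filled'.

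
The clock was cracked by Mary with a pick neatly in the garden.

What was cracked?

the clock

'the clock' marks the patient of the cracking event.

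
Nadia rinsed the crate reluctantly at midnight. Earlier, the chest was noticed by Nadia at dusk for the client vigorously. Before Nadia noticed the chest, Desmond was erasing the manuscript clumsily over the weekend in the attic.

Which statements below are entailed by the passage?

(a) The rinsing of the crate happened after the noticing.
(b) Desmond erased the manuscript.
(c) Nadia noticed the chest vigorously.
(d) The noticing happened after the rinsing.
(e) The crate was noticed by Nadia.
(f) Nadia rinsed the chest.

(a), (c)

(a) Entailed — the narrative places the noticing before the rinsing.
(b) Not entailed — 'was erasing' is progressive on an accomplishment; it does not entail the completed 'erased'.
(c) Entailed — dropping 'for the client', 'at dusk' leaves a sub-description the original still satisfies.
(d) Not entailed — the narrative places the noticing before the rinsing, not after.
(e) Not entailed — Nadia noticed the chest, not the crate; the crate belongs to the rinsing event.
(f) Not entailed — Nadia rinsed the crate, not the chest; the chest belongs to the noticing event.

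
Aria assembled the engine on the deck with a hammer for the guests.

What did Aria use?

a hammer

'with a hammer' marks the instrument of the assembling event.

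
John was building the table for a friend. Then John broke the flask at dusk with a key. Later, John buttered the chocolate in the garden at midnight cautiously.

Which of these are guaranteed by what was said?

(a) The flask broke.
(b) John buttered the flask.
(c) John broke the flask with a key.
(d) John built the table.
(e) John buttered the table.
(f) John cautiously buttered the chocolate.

(a) Entailed — 'John broke the flask' is causative; it entails the inchoative 'the flask broke'.
(b) Not entailed — John buttered the chocolate, not the flask; the flask belongs to the breaking event.
(c) Entailed — the original entails any weakening of itself; this just drops 'at dusk'.
(d) Not entailed — 'was building' is progressive on an accomplishment; it does not entail the completed 'built'.
(e) Not entailed — John buttered the chocolate, not the table; the table belongs to the building event.
(f) Entailed — this follows by dropping conjuncts from the buttering event's description.

(a), (c), (f)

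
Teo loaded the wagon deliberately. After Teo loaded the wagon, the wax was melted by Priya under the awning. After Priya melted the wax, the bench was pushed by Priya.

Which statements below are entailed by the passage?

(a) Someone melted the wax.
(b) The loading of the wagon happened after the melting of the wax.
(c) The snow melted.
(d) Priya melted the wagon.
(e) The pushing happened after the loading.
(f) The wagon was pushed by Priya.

(a), (e)

(a) Entailed — every conjunct here is already in the original melting event.
(b) Not entailed — the narrative places the loading before the melting, not after.
(c) Not entailed — the wax is what melted, not the snow.
(d) Not entailed — Priya melted the wax, not the wagon; the wagon belongs to the loading event.
(e) Entailed — the narrative places the loading before the pushing.
(f) Not entailed — Priya pushed the bench, not the wagon; the wagon belongs to the loading event.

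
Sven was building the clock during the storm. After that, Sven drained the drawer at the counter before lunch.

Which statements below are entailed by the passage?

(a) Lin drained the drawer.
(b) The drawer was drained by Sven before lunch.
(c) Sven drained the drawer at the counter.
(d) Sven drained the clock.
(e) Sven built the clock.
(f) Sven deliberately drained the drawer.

(b), (c)

(a) Not entailed — the passage has Sven draining the drawer, not Lin.
(b) Entailed — every conjunct here is already in the original draining event.
(c) Entailed — this follows by dropping conjuncts from the draining event's description.
(d) Not entailed — Sven drained the drawer, not the clock; the clock belongs to the building event.
(e) Not entailed — 'was building' is progressive on an accomplishment; it does not entail the completed 'built'.
(f) Not entailed — 'deliberately' adds information not in the original event.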